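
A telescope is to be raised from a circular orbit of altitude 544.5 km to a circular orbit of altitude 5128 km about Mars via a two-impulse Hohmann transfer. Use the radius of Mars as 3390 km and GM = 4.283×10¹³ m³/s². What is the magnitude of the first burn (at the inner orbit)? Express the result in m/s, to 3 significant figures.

Δv ≈ 560 m/s

r₁ = 3390 + 544.5 = 3934.5 km = 3.9345×10⁶ m.
r₂ = 3390 + 5128 = 8518.0 km = 8.5180×10⁶ m.
Transfer ellipse a_t = (r₁ + r₂)/2 = 6.226×10⁶ m.
At r₁: circular v_c1 = √(μ/r₁) = 3299 m/s; transfer-periapsis v_p = √[μ(2/r₁ − 1/a_t)] = 3859 m/s.
Δv₁ = v_p − v_c1 = 559.7 m/s.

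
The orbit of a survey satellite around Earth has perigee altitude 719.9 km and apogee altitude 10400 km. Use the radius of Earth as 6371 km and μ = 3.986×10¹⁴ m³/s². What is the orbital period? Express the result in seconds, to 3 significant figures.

r_p = 6371 + 719.9 = 7090.9 km = 7.0909×10⁶ m.
r_a = 6371 + 10400 = 16771 km = 1.6771×10⁷ m.
Semi-major axis a = (r_p + r_a)/2 = (7090.9 + 16771)/2 = 11931 km = 1.193×10⁷ m.
By Kepler's third law T = 2π√(a³/μ) = 2π × 2.064×10³ = 1.297×10⁴ s.

T ≈ 13000 seconds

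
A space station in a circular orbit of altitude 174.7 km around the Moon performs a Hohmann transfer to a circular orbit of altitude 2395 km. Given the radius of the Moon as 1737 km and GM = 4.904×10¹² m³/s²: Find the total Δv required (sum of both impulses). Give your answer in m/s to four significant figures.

Δv_total ≈ 494.2 m/s

r₁ = 1737 + 174.7 = 1911.7 km = 1.9117×10⁶ m.
r₂ = 1737 + 2395 = 4132.0 km = 4.1320×10⁶ m.
Transfer ellipse a_t = (r₁ + r₂)/2 = 3.022×10⁶ m.
At r₁: circular v_c1 = √(μ/r₁) = 1602 m/s; transfer-perilune v_p = √[μ(2/r₁ − 1/a_t)] = 1873 m/s.
Δv₁ = v_p − v_c1 = 271.2 m/s.
At r₂: circular v_c2 = √(μ/r₂) = 1089 m/s; transfer-apolune v_a = √[μ(2/r₂ − 1/a_t)] = 866.5 m/s.
Δv₂ = v_c2 − v_a = 222.9 m/s.
Total Δv = Δv₁ + Δv₂ = 494.2 m/s.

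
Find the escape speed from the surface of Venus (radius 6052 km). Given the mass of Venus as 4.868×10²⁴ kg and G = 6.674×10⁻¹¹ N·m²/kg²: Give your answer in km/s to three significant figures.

μ = GM = 6.674×10⁻¹¹ × 4.868×10²⁴ = 3.249×10¹⁴ m³/s².
r = R = 6.052×10⁶ m.
Escape speed v_esc = √(2μ/r) = √(2 × 3.249×10¹⁴ / 6.052×10⁶) = √(1.074×10⁸) = 10360 m/s.
= 10.36 km/s.

v_esc ≈ 10.4 km/s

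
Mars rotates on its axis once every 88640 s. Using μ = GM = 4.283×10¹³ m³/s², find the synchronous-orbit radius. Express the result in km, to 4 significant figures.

r_sync ≈ 20430 km

A synchronous orbit has period T, so by Kepler's third law a = (μT²/4π²)^(1/3).
μT²/4π² = 4.283×10¹³ × (8.864×10⁴)² / 39.48 = 8.524×10²¹ m³.
a = 2.043×10⁷ m = 20428 km.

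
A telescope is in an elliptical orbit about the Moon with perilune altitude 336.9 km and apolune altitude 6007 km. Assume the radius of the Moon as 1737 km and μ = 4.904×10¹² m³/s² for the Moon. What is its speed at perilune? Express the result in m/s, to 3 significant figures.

v ≈ 1930 m/s

r_p = 1737 + 336.9 = 2073.9 km = 2.0739×10⁶ m.
r_a = 1737 + 6007 = 7744.0 km = 7.7440×10⁶ m.
Semi-major axis a = (r_p + r_a)/2 = 4908.9 km = 4.909×10⁶ m.
Vis-viva: v² = μ(2/r − 1/a) = 4.904×10¹² × (9.644×10⁻⁷ − 2.037×10⁻⁷) = 3.730×10⁶ m²/s².
v = 1931 m/s.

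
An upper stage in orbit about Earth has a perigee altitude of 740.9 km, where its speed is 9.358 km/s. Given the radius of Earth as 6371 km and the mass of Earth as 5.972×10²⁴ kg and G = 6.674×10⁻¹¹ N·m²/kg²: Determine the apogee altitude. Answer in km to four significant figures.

apogee altitude ≈ 19040 km

μ = GM = 6.674×10⁻¹¹ × 5.972×10²⁴ = 3.986×10¹⁴ m³/s².
r_p = 6371 + 740.9 = 7111.9 km = 7.112×10⁶ m.
Specific energy ε = v²/2 − μ/r = -1.226×10⁷ J/kg, so a = −μ/(2ε) = 1.626×10⁷ m.
The apsides satisfy r_p + r_a = 2a, so the apogee radius is 2a − r_p = 2.541×10⁷ m = 25407 km.
Apogee altitude = 25407 − 6371 = 19036 km.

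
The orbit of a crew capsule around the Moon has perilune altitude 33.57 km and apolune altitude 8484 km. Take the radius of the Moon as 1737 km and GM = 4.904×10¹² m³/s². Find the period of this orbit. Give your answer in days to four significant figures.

r_p = 1737 + 33.57 = 1770.6 km = 1.7706×10⁶ m.
r_a = 1737 + 8484 = 10221 km = 1.0221×10⁷ m.
Semi-major axis a = (r_p + r_a)/2 = (1770.6 + 10221)/2 = 5995.8 km = 5.996×10⁶ m.
By Kepler's third law T = 2π√(a³/μ) = 2π × 6.630×10³ = 4.166×10⁴ s.
= 0.4821 days.

T ≈ 0.4821 days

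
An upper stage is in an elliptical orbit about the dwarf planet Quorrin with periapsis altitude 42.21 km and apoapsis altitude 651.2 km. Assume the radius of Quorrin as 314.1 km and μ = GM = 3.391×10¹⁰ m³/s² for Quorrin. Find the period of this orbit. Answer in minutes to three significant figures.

T ≈ 305 minutes

r_p = 314.1 + 42.21 = 356.31 km = 3.5631×10⁵ m.
r_a = 314.1 + 651.2 = 965.30 km = 9.6530×10⁵ m.
Semi-major axis a = (r_p + r_a)/2 = (356.31 + 965.30)/2 = 660.81 km = 6.608×10⁵ m.
By Kepler's third law T = 2π√(a³/μ) = 2π × 2.917×10³ = 1.833×10⁴ s.
= 305.5 minutes.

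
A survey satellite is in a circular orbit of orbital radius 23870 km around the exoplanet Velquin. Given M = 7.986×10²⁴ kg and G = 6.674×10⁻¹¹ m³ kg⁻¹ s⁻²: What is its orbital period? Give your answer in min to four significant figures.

T ≈ 529.0 min

μ = GM = 6.674×10⁻¹¹ × 7.986×10²⁴ = 5.330×10¹⁴ m³/s².
r = 23870 km = 2.387×10⁷ m.
Kepler's third law: T = 2π√(r³/μ) = 2π√((2.387×10⁷)³ / 5.330×10¹⁴).
r³/μ = 2.552×10⁷ s², so T = 2π × 5.052×10³ = 3.174×10⁴ s.
Converting: 3.174×10⁴ s ÷ 60.00 = 529.0 min.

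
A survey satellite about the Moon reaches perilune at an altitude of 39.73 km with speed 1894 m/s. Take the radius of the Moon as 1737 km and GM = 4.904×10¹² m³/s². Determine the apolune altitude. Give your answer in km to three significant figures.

r_p = 1737 + 39.73 = 1776.7 km = 1.777×10⁶ m.
Specific energy ε = v²/2 − μ/r = -9.665×10⁵ J/kg, so a = −μ/(2ε) = 2.537×10⁶ m.
The apsides satisfy r_p + r_a = 2a, so the apolune radius is 2a − r_p = 3.297×10⁶ m = 3297.2 km.
Apolune altitude = 3297.2 − 1737 = 1560.2 km.

apolune altitude ≈ 1560 km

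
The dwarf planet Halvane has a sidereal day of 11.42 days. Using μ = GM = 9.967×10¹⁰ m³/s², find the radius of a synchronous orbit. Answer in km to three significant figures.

T = 11.42 days = 9.867×10⁵ s.
A synchronous orbit has period T, so by Kepler's third law a = (μT²/4π²)^(1/3).
μT²/4π² = 9.967×10¹⁰ × (9.867×10⁵)² / 39.48 = 2.458×10²¹ m³.
a = 1.350×10⁷ m = 13495 km.

r_sync ≈ 13500 km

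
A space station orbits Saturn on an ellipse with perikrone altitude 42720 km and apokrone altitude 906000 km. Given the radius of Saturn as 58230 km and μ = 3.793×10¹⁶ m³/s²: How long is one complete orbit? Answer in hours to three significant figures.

T ≈ 110 hours

r_p = 58230 + 42720 = 100950 km = 1.0095×10⁸ m.
r_a = 58230 + 906000 = 964230 km = 9.6423×10⁸ m.
Semi-major axis a = (r_p + r_a)/2 = (1.0095×10⁵ + 9.6423×10⁵)/2 = 5.3259×10⁵ km = 5.326×10⁸ m.
By Kepler's third law T = 2π√(a³/μ) = 2π × 6.311×10⁴ = 3.965×10⁵ s.
= 110.1 hours.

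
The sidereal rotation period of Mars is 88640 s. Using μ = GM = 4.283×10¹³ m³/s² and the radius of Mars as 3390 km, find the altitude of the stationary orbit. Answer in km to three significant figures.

h_sync ≈ 17000 km

A synchronous orbit has period T, so by Kepler's third law a = (μT²/4π²)^(1/3).
μT²/4π² = 4.283×10¹³ × (8.864×10⁴)² / 39.48 = 8.524×10²¹ m³.
a = 2.043×10⁷ m = 20428 km.
Altitude h = a − R = 20428 − 3390 = 17038 km.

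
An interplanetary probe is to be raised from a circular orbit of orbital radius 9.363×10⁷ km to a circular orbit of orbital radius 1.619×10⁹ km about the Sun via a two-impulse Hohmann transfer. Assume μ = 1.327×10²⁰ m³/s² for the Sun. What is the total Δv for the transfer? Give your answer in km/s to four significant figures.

r₁ = 9.363×10⁷ km = 9.363×10¹⁰ m.
r₂ = 1.619×10⁹ km = 1.619×10¹² m.
Transfer ellipse a_t = (r₁ + r₂)/2 = 8.563×10¹¹ m.
At r₁: circular v_c1 = √(μ/r₁) = 37650 m/s; transfer-perihelion v_p = √[μ(2/r₁ − 1/a_t)] = 51760 m/s.
Δv₁ = v_p − v_c1 = 14120 m/s.
At r₂: circular v_c2 = √(μ/r₂) = 9053 m/s; transfer-aphelion v_a = √[μ(2/r₂ − 1/a_t)] = 2994 m/s.
Δv₂ = v_c2 − v_a = 6060 m/s.
Total Δv = Δv₁ + Δv₂ = 20180 m/s = 20.18 km/s.

Δv_total ≈ 20.18 km/s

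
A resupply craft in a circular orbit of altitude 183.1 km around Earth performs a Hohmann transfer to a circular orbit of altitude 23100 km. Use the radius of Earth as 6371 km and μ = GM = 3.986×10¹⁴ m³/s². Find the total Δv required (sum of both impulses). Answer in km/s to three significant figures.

r₁ = 6371 + 183.1 = 6554.1 km = 6.5541×10⁶ m.
r₂ = 6371 + 23100 = 29471 km = 2.9471×10⁷ m.
Transfer ellipse a_t = (r₁ + r₂)/2 = 1.801×10⁷ m.
At r₁: circular v_c1 = √(μ/r₁) = 7799 m/s; transfer-perigee v_p = √[μ(2/r₁ − 1/a_t)] = 9975 m/s.
Δv₁ = v_p − v_c1 = 2177 m/s.
At r₂: circular v_c2 = √(μ/r₂) = 3678 m/s; transfer-apogee v_a = √[μ(2/r₂ − 1/a_t)] = 2218 m/s.
Δv₂ = v_c2 − v_a = 1459 m/s.
Total Δv = Δv₁ + Δv₂ = 3636 m/s = 3.636 km/s.

Δv_total ≈ 3.64 km/s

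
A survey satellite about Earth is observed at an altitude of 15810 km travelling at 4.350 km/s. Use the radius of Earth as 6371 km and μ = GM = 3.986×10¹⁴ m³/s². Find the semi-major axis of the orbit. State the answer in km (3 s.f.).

r = 6371 + 15810 = 22181 km = 2.218×10⁷ m.
Specific orbital energy ε = v²/2 − μ/r = (4350)²/2 − 3.986×10¹⁴/2.218×10⁷ = -8.509×10⁶ J/kg.
Since ε = −μ/(2a), a = −μ/(2ε) = 2.342×10⁷ m = 23422 km.

a ≈ 23400 km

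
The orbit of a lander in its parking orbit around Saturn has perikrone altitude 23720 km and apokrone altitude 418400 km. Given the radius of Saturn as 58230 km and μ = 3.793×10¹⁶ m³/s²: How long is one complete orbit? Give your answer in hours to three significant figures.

T ≈ 41.8 hours

r_p = 58230 + 23720 = 81950 km = 8.1950×10⁷ m.
r_a = 58230 + 418400 = 476630 km = 4.7663×10⁸ m.
Semi-major axis a = (r_p + r_a)/2 = (81950 + 4.7663×10⁵)/2 = 2.7929×10⁵ km = 2.793×10⁸ m.
By Kepler's third law T = 2π√(a³/μ) = 2π × 2.397×10⁴ = 1.506×10⁵ s.
= 41.83 hours.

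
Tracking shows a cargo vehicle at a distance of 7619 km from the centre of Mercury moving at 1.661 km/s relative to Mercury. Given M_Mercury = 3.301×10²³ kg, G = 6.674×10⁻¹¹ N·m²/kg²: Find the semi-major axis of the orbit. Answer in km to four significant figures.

a ≈ 7285 km

μ = GM = 6.674×10⁻¹¹ × 3.301×10²³ = 2.203×10¹³ m³/s².
r = 7.619×10⁶ m.
Specific orbital energy ε = v²/2 − μ/r = (1661)²/2 − 2.203×10¹³/7.619×10⁶ = -1.512×10⁶ J/kg.
Since ε = −μ/(2a), a = −μ/(2ε) = 7.285×10⁶ m = 7284.8 km.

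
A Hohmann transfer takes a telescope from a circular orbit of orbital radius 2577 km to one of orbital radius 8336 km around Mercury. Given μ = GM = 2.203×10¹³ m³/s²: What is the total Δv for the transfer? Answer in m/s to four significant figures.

r₁ = 2577 km = 2.577×10⁶ m.
r₂ = 8336 km = 8.336×10⁶ m.
Transfer ellipse a_t = (r₁ + r₂)/2 = 5.456×10⁶ m.
At r₁: circular v_c1 = √(μ/r₁) = 2924 m/s; transfer-periherm v_p = √[μ(2/r₁ − 1/a_t)] = 3614 m/s.
Δv₁ = v_p − v_c1 = 690.0 m/s.
At r₂: circular v_c2 = √(μ/r₂) = 1626 m/s; transfer-apoherm v_a = √[μ(2/r₂ − 1/a_t)] = 1117 m/s.
Δv₂ = v_c2 − v_a = 508.5 m/s.
Total Δv = Δv₁ + Δv₂ = 1199 m/s.

Δv_total ≈ 1199 m/s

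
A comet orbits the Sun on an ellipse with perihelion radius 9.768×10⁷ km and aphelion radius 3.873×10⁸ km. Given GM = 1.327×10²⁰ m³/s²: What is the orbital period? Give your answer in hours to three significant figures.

Semi-major axis a = (r_p + r_a)/2 = (9.7680×10⁷ + 3.8730×10⁸)/2 = 2.4249×10⁸ km = 2.425×10¹¹ m.
By Kepler's third law T = 2π√(a³/μ) = 2π × 1.037×10⁷ = 6.513×10⁷ s.
= 18090 hours.

T ≈ 18100 hours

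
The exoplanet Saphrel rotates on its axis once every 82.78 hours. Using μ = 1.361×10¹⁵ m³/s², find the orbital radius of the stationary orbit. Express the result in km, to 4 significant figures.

T = 82.78 hours = 2.980×10⁵ s.
A synchronous orbit has period T, so by Kepler's third law a = (μT²/4π²)^(1/3).
μT²/4π² = 1.361×10¹⁵ × (2.980×10⁵)² / 39.48 = 3.062×10²⁴ m³.
a = 1.452×10⁸ m = 1.4521×10⁵ km.

r_sync ≈ 1.452×10⁵ km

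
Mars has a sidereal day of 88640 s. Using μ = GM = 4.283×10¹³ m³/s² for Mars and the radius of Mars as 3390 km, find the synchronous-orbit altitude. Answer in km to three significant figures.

h_sync ≈ 17000 km

A synchronous orbit has period T, so by Kepler's third law a = (μT²/4π²)^(1/3).
μT²/4π² = 4.283×10¹³ × (8.864×10⁴)² / 39.48 = 8.524×10²¹ m³.
a = 2.043×10⁷ m = 20428 km.
Altitude h = a − R = 20428 − 3390 = 17038 km.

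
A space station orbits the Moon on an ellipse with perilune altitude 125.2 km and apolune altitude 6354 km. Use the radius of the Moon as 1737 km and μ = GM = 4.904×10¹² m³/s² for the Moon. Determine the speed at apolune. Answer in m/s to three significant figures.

r_p = 1737 + 125.2 = 1862.2 km = 1.8622×10⁶ m.
r_a = 1737 + 6354 = 8091.0 km = 8.0910×10⁶ m.
Semi-major axis a = (r_p + r_a)/2 = 4976.6 km = 4.977×10⁶ m.
Vis-viva: v² = μ(2/r − 1/a) = 4.904×10¹² × (2.472×10⁻⁷ − 2.009×10⁻⁷) = 2.268×10⁵ m²/s².
v = 476.2 m/s.

v ≈ 476 m/s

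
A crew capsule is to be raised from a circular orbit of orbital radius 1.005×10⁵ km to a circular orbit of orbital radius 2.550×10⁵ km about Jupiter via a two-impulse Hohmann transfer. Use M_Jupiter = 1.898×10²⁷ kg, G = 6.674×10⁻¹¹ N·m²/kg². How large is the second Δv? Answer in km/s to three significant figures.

μ = GM = 6.674×10⁻¹¹ × 1.898×10²⁷ = 1.267×10¹⁷ m³/s².
r₁ = 1.005×10⁵ km = 1.005×10⁸ m.
r₂ = 2.550×10⁵ km = 2.550×10⁸ m.
Transfer ellipse a_t = (r₁ + r₂)/2 = 1.778×10⁸ m.
At r₁: circular v_c1 = √(μ/r₁) = 35500 m/s; transfer-perijove v_p = √[μ(2/r₁ − 1/a_t)] = 42520 m/s.
At r₂: circular v_c2 = √(μ/r₂) = 22290 m/s; transfer-apojove v_a = √[μ(2/r₂ − 1/a_t)] = 16760 m/s.
Δv₂ = v_c2 − v_a = 5529 m/s.
= 5.529 km/s.

Δv ≈ 5.53 km/s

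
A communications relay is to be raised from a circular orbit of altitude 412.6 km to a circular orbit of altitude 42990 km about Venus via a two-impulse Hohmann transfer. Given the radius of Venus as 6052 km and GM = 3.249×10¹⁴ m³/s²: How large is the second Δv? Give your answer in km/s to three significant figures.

r₁ = 6052 + 412.6 = 6464.6 km = 6.4646×10⁶ m.
r₂ = 6052 + 42990 = 49042 km = 4.9042×10⁷ m.
Transfer ellipse a_t = (r₁ + r₂)/2 = 2.775×10⁷ m.
At r₁: circular v_c1 = √(μ/r₁) = 7089 m/s; transfer-periapsis v_p = √[μ(2/r₁ − 1/a_t)] = 9424 m/s.
At r₂: circular v_c2 = √(μ/r₂) = 2574 m/s; transfer-apoapsis v_a = √[μ(2/r₂ − 1/a_t)] = 1242 m/s.
Δv₂ = v_c2 − v_a = 1332 m/s.
= 1.332 km/s.

Δv ≈ 1.33 km/s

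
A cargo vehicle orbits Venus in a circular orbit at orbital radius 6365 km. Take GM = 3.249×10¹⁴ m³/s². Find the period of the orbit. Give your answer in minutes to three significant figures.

T ≈ 93.3 minutes

r = 6365 km = 6.365×10⁶ m.
Kepler's third law: T = 2π√(r³/μ) = 2π√((6.365×10⁶)³ / 3.249×10¹⁴).
r³/μ = 7.937×10⁵ s², so T = 2π × 8.909×10² = 5.598×10³ s.
Converting: 5.598×10³ s ÷ 60.00 = 93.29 minutes.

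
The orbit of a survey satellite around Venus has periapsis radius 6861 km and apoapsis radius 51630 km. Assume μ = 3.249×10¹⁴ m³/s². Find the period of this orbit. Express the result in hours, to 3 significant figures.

T ≈ 15.3 hours

Semi-major axis a = (r_p + r_a)/2 = (6861.0 + 51630)/2 = 29246 km = 2.925×10⁷ m.
By Kepler's third law T = 2π√(a³/μ) = 2π × 8.774×10³ = 5.513×10⁴ s.
= 15.31 hours.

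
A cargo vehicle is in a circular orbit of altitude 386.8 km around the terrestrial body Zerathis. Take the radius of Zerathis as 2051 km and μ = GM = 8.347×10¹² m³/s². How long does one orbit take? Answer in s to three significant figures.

T ≈ 8280 s

r = 2051 + 386.8 = 2437.8 km = 2.4378×10⁶ m.
Kepler's third law: T = 2π√(r³/μ) = 2π√((2.438×10⁶)³ / 8.347×10¹²).
r³/μ = 1.736×10⁶ s², so T = 2π × 1.317×10³ = 8.278×10³ s.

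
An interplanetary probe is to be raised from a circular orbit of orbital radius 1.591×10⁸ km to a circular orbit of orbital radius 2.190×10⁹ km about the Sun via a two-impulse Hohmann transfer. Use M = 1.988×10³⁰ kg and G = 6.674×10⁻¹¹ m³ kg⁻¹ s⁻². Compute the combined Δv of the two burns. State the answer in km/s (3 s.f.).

μ = GM = 6.674×10⁻¹¹ × 1.988×10³⁰ = 1.327×10²⁰ m³/s².
r₁ = 1.591×10⁸ km = 1.591×10¹¹ m.
r₂ = 2.190×10⁹ km = 2.190×10¹² m.
Transfer ellipse a_t = (r₁ + r₂)/2 = 1.175×10¹² m.
At r₁: circular v_c1 = √(μ/r₁) = 28880 m/s; transfer-perihelion v_p = √[μ(2/r₁ − 1/a_t)] = 39430 m/s.
Δv₁ = v_p − v_c1 = 10550 m/s.
At r₂: circular v_c2 = √(μ/r₂) = 7784 m/s; transfer-aphelion v_a = √[μ(2/r₂ − 1/a_t)] = 2865 m/s.
Δv₂ = v_c2 − v_a = 4919 m/s.
Total Δv = Δv₁ + Δv₂ = 15470 m/s = 15.47 km/s.

Δv_total ≈ 15.5 km/s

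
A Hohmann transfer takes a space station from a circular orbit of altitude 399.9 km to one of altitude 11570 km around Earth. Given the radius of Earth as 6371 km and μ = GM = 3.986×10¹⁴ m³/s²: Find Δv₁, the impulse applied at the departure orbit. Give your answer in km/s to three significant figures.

Δv ≈ 1.57 km/s

r₁ = 6371 + 399.9 = 6770.9 km = 6.7709×10⁶ m.
r₂ = 6371 + 11570 = 17941 km = 1.7941×10⁷ m.
Transfer ellipse a_t = (r₁ + r₂)/2 = 1.236×10⁷ m.
At r₁: circular v_c1 = √(μ/r₁) = 7673 m/s; transfer-perigee v_p = √[μ(2/r₁ − 1/a_t)] = 9246 m/s.
Δv₁ = v_p − v_c1 = 1573 m/s.
= 1.573 km/s.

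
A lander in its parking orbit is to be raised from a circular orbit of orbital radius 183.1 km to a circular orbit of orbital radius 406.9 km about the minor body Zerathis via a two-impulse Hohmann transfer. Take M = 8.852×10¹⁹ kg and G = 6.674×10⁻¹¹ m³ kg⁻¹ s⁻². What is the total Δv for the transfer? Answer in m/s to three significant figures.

Δv_total ≈ 56.9 m/s

μ = GM = 6.674×10⁻¹¹ × 8.852×10¹⁹ = 5.908×10⁹ m³/s².
r₁ = 183.1 km = 1.831×10⁵ m.
r₂ = 406.9 km = 4.069×10⁵ m.
Transfer ellipse a_t = (r₁ + r₂)/2 = 2.950×10⁵ m.
At r₁: circular v_c1 = √(μ/r₁) = 179.6 m/s; transfer-periapsis v_p = √[μ(2/r₁ − 1/a_t)] = 211.0 m/s.
Δv₁ = v_p − v_c1 = 31.33 m/s.
At r₂: circular v_c2 = √(μ/r₂) = 120.5 m/s; transfer-apoapsis v_a = √[μ(2/r₂ − 1/a_t)] = 94.93 m/s.
Δv₂ = v_c2 − v_a = 25.57 m/s.
Total Δv = Δv₁ + Δv₂ = 56.90 m/s.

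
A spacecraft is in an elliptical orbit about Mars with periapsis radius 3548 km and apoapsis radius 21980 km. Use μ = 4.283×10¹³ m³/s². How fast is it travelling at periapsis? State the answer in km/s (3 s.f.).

Semi-major axis a = (r_p + r_a)/2 = 12764 km = 1.276×10⁷ m.
Vis-viva: v² = μ(2/r − 1/a) = 4.283×10¹³ × (5.637×10⁻⁷ − 7.835×10⁻⁸) = 2.079×10⁷ m²/s².
v = 4559 m/s = 4.559 km/s.

v ≈ 4.56 km/s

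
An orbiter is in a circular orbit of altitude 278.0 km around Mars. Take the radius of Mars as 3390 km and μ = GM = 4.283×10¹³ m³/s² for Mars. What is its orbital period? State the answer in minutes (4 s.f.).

r = 3390 + 278.0 = 3668.0 km = 3.6680×10⁶ m.
Kepler's third law: T = 2π√(r³/μ) = 2π√((3.668×10⁶)³ / 4.283×10¹³).
r³/μ = 1.152×10⁶ s², so T = 2π × 1.073×10³ = 6.745×10³ s.
Converting: 6.745×10³ s ÷ 60.00 = 112.4 minutes.

T ≈ 112.4 minutes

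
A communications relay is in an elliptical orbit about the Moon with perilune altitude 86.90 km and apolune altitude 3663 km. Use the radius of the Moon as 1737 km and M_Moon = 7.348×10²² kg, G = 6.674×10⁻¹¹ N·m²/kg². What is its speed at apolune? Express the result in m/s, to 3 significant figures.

v ≈ 677 m/s

μ = GM = 6.674×10⁻¹¹ × 7.348×10²² = 4.904×10¹² m³/s².
r_p = 1737 + 86.90 = 1823.9 km = 1.8239×10⁶ m.
r_a = 1737 + 3663 = 5400.0 km = 5.4000×10⁶ m.
Semi-major axis a = (r_p + r_a)/2 = 3611.9 km = 3.612×10⁶ m.
Vis-viva: v² = μ(2/r − 1/a) = 4.904×10¹² × (3.704×10⁻⁷ − 2.769×10⁻⁷) = 4.586×10⁵ m²/s².
v = 677.2 m/s.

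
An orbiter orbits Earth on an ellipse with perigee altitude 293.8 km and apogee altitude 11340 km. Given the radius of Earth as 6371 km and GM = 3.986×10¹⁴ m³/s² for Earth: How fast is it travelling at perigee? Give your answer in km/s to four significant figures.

v ≈ 9.322 km/s

r_p = 6371 + 293.8 = 6664.8 km = 6.6648×10⁶ m.
r_a = 6371 + 11340 = 17711 km = 1.7711×10⁷ m.
Semi-major axis a = (r_p + r_a)/2 = 12188 km = 1.219×10⁷ m.
Vis-viva: v² = μ(2/r − 1/a) = 3.986×10¹⁴ × (3.001×10⁻⁷ − 8.205×10⁻⁸) = 8.691×10⁷ m²/s².
v = 9322 m/s = 9.322 km/s.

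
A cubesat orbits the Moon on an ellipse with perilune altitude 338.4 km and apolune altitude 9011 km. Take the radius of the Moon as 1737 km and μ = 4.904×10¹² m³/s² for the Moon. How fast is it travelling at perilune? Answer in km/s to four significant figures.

r_p = 1737 + 338.4 = 2075.4 km = 2.0754×10⁶ m.
r_a = 1737 + 9011 = 10748 km = 1.0748×10⁷ m.
Semi-major axis a = (r_p + r_a)/2 = 6411.7 km = 6.412×10⁶ m.
Vis-viva: v² = μ(2/r − 1/a) = 4.904×10¹² × (9.637×10⁻⁷ − 1.560×10⁻⁷) = 3.961×10⁶ m²/s².
v = 1990 m/s = 1.990 km/s.

v ≈ 1.990 km/s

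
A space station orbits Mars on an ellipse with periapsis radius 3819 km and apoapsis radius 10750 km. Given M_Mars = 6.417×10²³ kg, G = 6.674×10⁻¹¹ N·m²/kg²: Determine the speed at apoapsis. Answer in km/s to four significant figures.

μ = GM = 6.674×10⁻¹¹ × 6.417×10²³ = 4.283×10¹³ m³/s².
Semi-major axis a = (r_p + r_a)/2 = 7284.5 km = 7.284×10⁶ m.
Vis-viva: v² = μ(2/r − 1/a) = 4.283×10¹³ × (1.860×10⁻⁷ − 1.373×10⁻⁷) = 2.089×10⁶ m²/s².
v = 1445 m/s = 1.445 km/s.

v ≈ 1.445 km/s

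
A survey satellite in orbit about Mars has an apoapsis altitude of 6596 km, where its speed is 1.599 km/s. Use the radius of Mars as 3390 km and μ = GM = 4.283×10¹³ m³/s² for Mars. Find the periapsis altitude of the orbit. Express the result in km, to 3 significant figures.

r_a = 3390 + 6596 = 9986.0 km = 9.986×10⁶ m.
Specific energy ε = v²/2 − μ/r = -3.011×10⁶ J/kg, so a = −μ/(2ε) = 7.113×10⁶ m.
The apsides satisfy r_p + r_a = 2a, so the periapsis radius is 2a − r_a = 4.240×10⁶ m = 4240.4 km.
Periapsis altitude = 4240.4 − 3390 = 850.38 km.

periapsis altitude ≈ 850 km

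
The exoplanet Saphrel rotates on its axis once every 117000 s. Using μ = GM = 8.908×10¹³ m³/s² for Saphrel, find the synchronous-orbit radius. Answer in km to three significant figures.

A synchronous orbit has period T, so by Kepler's third law a = (μT²/4π²)^(1/3).
μT²/4π² = 8.908×10¹³ × (1.170×10⁵)² / 39.48 = 3.089×10²² m³.
a = 3.138×10⁷ m = 31376 km.

r_sync ≈ 31400 km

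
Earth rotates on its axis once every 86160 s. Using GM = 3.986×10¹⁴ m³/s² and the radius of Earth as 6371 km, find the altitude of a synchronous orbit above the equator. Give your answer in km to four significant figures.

h_sync ≈ 35790 km

A synchronous orbit has period T, so by Kepler's third law a = (μT²/4π²)^(1/3).
μT²/4π² = 3.986×10¹⁴ × (8.616×10⁴)² / 39.48 = 7.495×10²² m³.
a = 4.216×10⁷ m = 42163 km.
Altitude h = a − R = 42163 − 6371 = 35792 km.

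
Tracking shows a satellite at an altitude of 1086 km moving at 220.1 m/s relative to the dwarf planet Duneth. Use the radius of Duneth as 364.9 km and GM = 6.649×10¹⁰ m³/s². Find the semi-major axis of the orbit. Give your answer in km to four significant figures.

a ≈ 1539 km

r = 364.9 + 1086 = 1450.9 km = 1.451×10⁶ m.
Vis-viva rearranged: 1/a = 2/r − v²/μ = 1.378×10⁻⁶ − 7.286×10⁻⁷ = 6.499×10⁻⁷ m⁻¹.
a = 1.539×10⁶ m = 1538.8 km.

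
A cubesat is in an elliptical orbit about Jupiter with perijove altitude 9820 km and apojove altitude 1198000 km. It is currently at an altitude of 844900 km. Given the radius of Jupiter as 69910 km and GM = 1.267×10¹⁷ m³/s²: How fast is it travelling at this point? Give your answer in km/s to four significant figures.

v ≈ 9.432 km/s

r_p = 69910 + 9820 = 79730 km = 7.9730×10⁷ m.
r_a = 69910 + 1198000 = 1267900 km = 1.2679×10⁹ m.
r = 69910 + 844900 = 9.1481×10⁵ km = 9.148×10⁸ m.
Semi-major axis a = (r_p + r_a)/2 = 6.7382×10⁵ km = 6.738×10⁸ m.
Vis-viva: v² = μ(2/r − 1/a) = 1.267×10¹⁷ × (2.186×10⁻⁹ − 1.484×10⁻⁹) = 8.896×10⁷ m²/s².
v = 9432 m/s = 9.432 km/s.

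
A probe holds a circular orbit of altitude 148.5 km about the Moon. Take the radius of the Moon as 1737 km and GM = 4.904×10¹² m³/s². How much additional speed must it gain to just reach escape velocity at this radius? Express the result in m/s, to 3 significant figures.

r = 1737 + 148.5 = 1885.5 km = 1.8855×10⁶ m.
Circular speed v_c = √(μ/r) = 1613 m/s.
Escape speed v_esc = √(2μ/r) = √2 × v_c = 2281 m/s.
Δv = v_esc − v_c = 668.0 m/s.

Δv ≈ 668 m/s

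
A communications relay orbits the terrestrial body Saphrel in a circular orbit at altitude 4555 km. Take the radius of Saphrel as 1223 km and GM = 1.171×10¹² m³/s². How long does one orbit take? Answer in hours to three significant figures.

r = 1223 + 4555 = 5778.0 km = 5.7780×10⁶ m.
Kepler's third law: T = 2π√(r³/μ) = 2π√((5.778×10⁶)³ / 1.171×10¹²).
r³/μ = 1.647×10⁸ s², so T = 2π × 1.283×10⁴ = 8.064×10⁴ s.
Converting: 8.064×10⁴ s ÷ 3600 = 22.40 hours.

T ≈ 22.4 hours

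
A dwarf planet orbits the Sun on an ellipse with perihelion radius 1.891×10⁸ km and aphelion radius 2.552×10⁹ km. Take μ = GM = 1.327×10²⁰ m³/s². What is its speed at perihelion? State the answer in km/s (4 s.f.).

v ≈ 36.15 km/s

Semi-major axis a = (r_p + r_a)/2 = 1.3706×10⁹ km = 1.371×10¹² m.
Vis-viva: v² = μ(2/r − 1/a) = 1.327×10²⁰ × (1.058×10⁻¹¹ − 7.296×10⁻¹³) = 1.307×10⁹ m²/s².
v = 36150 m/s = 36.15 km/s.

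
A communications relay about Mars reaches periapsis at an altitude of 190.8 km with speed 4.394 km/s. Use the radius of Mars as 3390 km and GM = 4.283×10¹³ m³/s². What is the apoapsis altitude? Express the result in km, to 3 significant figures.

r_p = 3390 + 190.8 = 3580.8 km = 3.581×10⁶ m.
Specific energy ε = v²/2 − μ/r = -2.307×10⁶ J/kg, so a = −μ/(2ε) = 9.281×10⁶ m.
The apsides satisfy r_p + r_a = 2a, so the apoapsis radius is 2a − r_p = 1.498×10⁷ m = 14981 km.
Apoapsis altitude = 14981 − 3390 = 11591 km.

apoapsis altitude ≈ 11600 km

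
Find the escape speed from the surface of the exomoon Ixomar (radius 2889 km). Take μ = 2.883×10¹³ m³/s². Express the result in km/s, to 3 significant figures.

v_esc ≈ 4.47 km/s

r = R = 2.889×10⁶ m.
Escape speed v_esc = √(2μ/r) = √(2 × 2.883×10¹³ / 2.889×10⁶) = √(1.996×10⁷) = 4467 m/s.
= 4.467 km/s.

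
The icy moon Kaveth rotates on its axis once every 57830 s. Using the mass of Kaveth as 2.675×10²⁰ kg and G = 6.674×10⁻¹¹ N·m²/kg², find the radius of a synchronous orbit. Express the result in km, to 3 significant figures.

μ = GM = 6.674×10⁻¹¹ × 2.675×10²⁰ = 1.785×10¹⁰ m³/s².
A synchronous orbit has period T, so by Kepler's third law a = (μT²/4π²)^(1/3).
μT²/4π² = 1.785×10¹⁰ × (5.783×10⁴)² / 39.48 = 1.512×10¹⁸ m³.
a = 1.148×10⁶ m = 1147.9 km.

r_sync ≈ 1150 km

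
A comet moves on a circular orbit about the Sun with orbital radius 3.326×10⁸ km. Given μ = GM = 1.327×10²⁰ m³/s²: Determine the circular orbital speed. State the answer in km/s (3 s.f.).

r = 3.326×10⁸ km = 3.326×10¹¹ m.
For a circular orbit v = √(μ/r) = √(1.327×10²⁰ / 3.326×10¹¹) = √(3.990×10⁸) = 19970 m/s.
That is 19.97 km/s.

v ≈ 20.0 km/s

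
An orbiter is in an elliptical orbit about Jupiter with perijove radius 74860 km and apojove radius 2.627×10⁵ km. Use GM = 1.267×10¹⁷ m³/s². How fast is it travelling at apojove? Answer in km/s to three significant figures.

Semi-major axis a = (r_p + r_a)/2 = 1.6878×10⁵ km = 1.688×10⁸ m.
Vis-viva: v² = μ(2/r − 1/a) = 1.267×10¹⁷ × (7.613×10⁻⁹ − 5.925×10⁻⁹) = 2.139×10⁸ m²/s².
v = 14630 m/s = 14.63 km/s.

v ≈ 14.6 km/s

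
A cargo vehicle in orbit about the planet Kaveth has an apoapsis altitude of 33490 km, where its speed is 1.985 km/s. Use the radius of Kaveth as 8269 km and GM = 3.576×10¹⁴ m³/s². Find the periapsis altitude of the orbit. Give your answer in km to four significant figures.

periapsis altitude ≈ 4209 km

r_a = 8269 + 33490 = 41759 km = 4.176×10⁷ m.
Specific energy ε = v²/2 − μ/r = -6.593×10⁶ J/kg, so a = −μ/(2ε) = 2.712×10⁷ m.
The apsides satisfy r_p + r_a = 2a, so the periapsis radius is 2a − r_a = 1.248×10⁷ m = 12478 km.
Periapsis altitude = 12478 − 8269 = 4208.8 km.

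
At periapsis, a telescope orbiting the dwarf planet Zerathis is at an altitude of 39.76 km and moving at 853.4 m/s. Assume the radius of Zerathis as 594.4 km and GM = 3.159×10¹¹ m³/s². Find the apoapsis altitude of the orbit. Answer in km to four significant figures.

apoapsis altitude ≈ 1129 km

r_p = 594.4 + 39.76 = 634.16 km = 6.342×10⁵ m.
Specific energy ε = v²/2 − μ/r = -1.340×10⁵ J/kg, so a = −μ/(2ε) = 1.179×10⁶ m.
The apsides satisfy r_p + r_a = 2a, so the apoapsis radius is 2a − r_p = 1.723×10⁶ m = 1723.4 km.
Apoapsis altitude = 1723.4 − 594.4 = 1129.0 km.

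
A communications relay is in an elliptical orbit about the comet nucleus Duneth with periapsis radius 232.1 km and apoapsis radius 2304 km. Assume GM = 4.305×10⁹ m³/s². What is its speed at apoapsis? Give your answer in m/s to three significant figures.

v ≈ 18.5 m/s

Semi-major axis a = (r_p + r_a)/2 = 1268.0 km = 1.268×10⁶ m.
Vis-viva: v² = μ(2/r − 1/a) = 4.305×10⁹ × (8.681×10⁻⁷ − 7.886×10⁻⁷) = 3.420×10² m²/s².
v = 18.49 m/s.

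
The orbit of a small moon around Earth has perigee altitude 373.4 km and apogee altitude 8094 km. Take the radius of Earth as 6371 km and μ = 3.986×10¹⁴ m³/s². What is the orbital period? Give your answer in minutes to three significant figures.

T ≈ 181 minutes

r_p = 6371 + 373.4 = 6744.4 km = 6.7444×10⁶ m.
r_a = 6371 + 8094 = 14465 km = 1.4465×10⁷ m.
Semi-major axis a = (r_p + r_a)/2 = (6744.4 + 14465)/2 = 10605 km = 1.060×10⁷ m.
By Kepler's third law T = 2π√(a³/μ) = 2π × 1.730×10³ = 1.087×10⁴ s.
= 181.1 minutes.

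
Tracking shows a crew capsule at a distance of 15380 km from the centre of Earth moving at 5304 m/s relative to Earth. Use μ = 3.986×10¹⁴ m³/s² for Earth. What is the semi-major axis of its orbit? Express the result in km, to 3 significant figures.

r = 1.538×10⁷ m.
Specific orbital energy ε = v²/2 − μ/r = (5304)²/2 − 3.986×10¹⁴/1.538×10⁷ = -1.185×10⁷ J/kg.
Since ε = −μ/(2a), a = −μ/(2ε) = 1.682×10⁷ m = 16818 km.

a ≈ 16800 km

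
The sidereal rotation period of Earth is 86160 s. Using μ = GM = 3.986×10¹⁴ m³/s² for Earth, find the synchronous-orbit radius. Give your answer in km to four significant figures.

A synchronous orbit has period T, so by Kepler's third law a = (μT²/4π²)^(1/3).
μT²/4π² = 3.986×10¹⁴ × (8.616×10⁴)² / 39.48 = 7.495×10²² m³.
a = 4.216×10⁷ m = 42163 km.

r_sync ≈ 42160 km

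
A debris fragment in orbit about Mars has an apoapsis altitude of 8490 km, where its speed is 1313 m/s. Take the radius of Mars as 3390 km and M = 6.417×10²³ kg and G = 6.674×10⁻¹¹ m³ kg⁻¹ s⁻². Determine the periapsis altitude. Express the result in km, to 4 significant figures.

periapsis altitude ≈ 343.3 km

μ = GM = 6.674×10⁻¹¹ × 6.417×10²³ = 4.283×10¹³ m³/s².
r_a = 3390 + 8490 = 11880 km = 1.188×10⁷ m.
Specific energy ε = v²/2 − μ/r = -2.743×10⁶ J/kg, so a = −μ/(2ε) = 7.807×10⁶ m.
The apsides satisfy r_p + r_a = 2a, so the periapsis radius is 2a − r_a = 3.733×10⁶ m = 3733.3 km.
Periapsis altitude = 3733.3 − 3390 = 343.29 km.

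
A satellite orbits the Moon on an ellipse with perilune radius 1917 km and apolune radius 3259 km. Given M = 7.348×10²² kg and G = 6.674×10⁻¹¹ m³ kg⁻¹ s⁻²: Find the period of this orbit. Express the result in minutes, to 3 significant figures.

μ = GM = 6.674×10⁻¹¹ × 7.348×10²² = 4.904×10¹² m³/s².
Semi-major axis a = (r_p + r_a)/2 = (1917.0 + 3259.0)/2 = 2588.0 km = 2.588×10⁶ m.
By Kepler's third law T = 2π√(a³/μ) = 2π × 1.880×10³ = 1.181×10⁴ s.
= 196.9 minutes.

T ≈ 197 minutes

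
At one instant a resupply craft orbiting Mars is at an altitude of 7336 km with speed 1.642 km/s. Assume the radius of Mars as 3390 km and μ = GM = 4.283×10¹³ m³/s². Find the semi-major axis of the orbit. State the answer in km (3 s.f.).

a ≈ 8100 km

r = 3390 + 7336 = 10726 km = 1.073×10⁷ m.
Vis-viva rearranged: 1/a = 2/r − v²/μ = 1.865×10⁻⁷ − 6.295×10⁻⁸ = 1.235×10⁻⁷ m⁻¹.
a = 8.096×10⁶ m = 8096.4 km.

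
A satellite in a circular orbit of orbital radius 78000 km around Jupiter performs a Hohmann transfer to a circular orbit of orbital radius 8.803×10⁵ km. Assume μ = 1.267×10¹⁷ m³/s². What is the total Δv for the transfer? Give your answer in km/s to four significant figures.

Δv_total ≈ 21.48 km/s

r₁ = 78000 km = 7.800×10⁷ m.
r₂ = 8.803×10⁵ km = 8.803×10⁸ m.
Transfer ellipse a_t = (r₁ + r₂)/2 = 4.792×10⁸ m.
At r₁: circular v_c1 = √(μ/r₁) = 40300 m/s; transfer-perijove v_p = √[μ(2/r₁ − 1/a_t)] = 54630 m/s.
Δv₁ = v_p − v_c1 = 14330 m/s.
At r₂: circular v_c2 = √(μ/r₂) = 12000 m/s; transfer-apojove v_a = √[μ(2/r₂ − 1/a_t)] = 4840 m/s.
Δv₂ = v_c2 − v_a = 7157 m/s.
Total Δv = Δv₁ + Δv₂ = 21480 m/s = 21.48 km/s.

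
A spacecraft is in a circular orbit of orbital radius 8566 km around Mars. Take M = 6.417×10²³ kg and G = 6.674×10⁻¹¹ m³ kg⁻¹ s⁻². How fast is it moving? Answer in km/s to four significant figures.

μ = GM = 6.674×10⁻¹¹ × 6.417×10²³ = 4.283×10¹³ m³/s².
r = 8566 km = 8.566×10⁶ m.
For a circular orbit v = √(μ/r) = √(4.283×10¹³ / 8.566×10⁶) = √(5.000×10⁶) = 2236 m/s.
That is 2.236 km/s.

v ≈ 2.236 km/s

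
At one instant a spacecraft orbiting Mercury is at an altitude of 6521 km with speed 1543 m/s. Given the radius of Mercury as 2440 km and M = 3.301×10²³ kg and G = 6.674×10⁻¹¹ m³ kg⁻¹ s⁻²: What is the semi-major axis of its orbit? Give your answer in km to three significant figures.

a ≈ 8690 km

μ = GM = 6.674×10⁻¹¹ × 3.301×10²³ = 2.203×10¹³ m³/s².
r = 2440 + 6521 = 8961.0 km = 8.961×10⁶ m.
Specific orbital energy ε = v²/2 − μ/r = (1543)²/2 − 2.203×10¹³/8.961×10⁶ = -1.268×10⁶ J/kg.
Since ε = −μ/(2a), a = −μ/(2ε) = 8.687×10⁶ m = 8686.5 km.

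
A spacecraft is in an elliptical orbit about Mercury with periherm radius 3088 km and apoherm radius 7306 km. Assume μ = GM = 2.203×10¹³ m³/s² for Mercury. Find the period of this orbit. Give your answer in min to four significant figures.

T ≈ 264.3 min

Semi-major axis a = (r_p + r_a)/2 = (3088.0 + 7306.0)/2 = 5197.0 km = 5.197×10⁶ m.
By Kepler's third law T = 2π√(a³/μ) = 2π × 2.524×10³ = 1.586×10⁴ s.
= 264.3 min.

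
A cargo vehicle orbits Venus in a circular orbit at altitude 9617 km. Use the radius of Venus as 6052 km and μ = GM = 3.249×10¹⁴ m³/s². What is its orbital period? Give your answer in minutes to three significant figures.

T ≈ 360 minutes

r = 6052 + 9617 = 15669 km = 1.5669×10⁷ m.
Kepler's third law: T = 2π√(r³/μ) = 2π√((1.567×10⁷)³ / 3.249×10¹⁴).
r³/μ = 1.184×10⁷ s², so T = 2π × 3.441×10³ = 2.162×10⁴ s.
Converting: 2.162×10⁴ s ÷ 60.00 = 360.3 minutes.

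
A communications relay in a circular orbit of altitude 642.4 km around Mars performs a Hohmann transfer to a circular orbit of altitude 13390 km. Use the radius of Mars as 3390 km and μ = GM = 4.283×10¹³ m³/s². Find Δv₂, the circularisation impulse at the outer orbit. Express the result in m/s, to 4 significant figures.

r₁ = 3390 + 642.4 = 4032.4 km = 4.0324×10⁶ m.
r₂ = 3390 + 13390 = 16780 km = 1.6780×10⁷ m.
Transfer ellipse a_t = (r₁ + r₂)/2 = 1.041×10⁷ m.
At r₁: circular v_c1 = √(μ/r₁) = 3259 m/s; transfer-periapsis v_p = √[μ(2/r₁ − 1/a_t)] = 4138 m/s.
At r₂: circular v_c2 = √(μ/r₂) = 1598 m/s; transfer-apoapsis v_a = √[μ(2/r₂ − 1/a_t)] = 994.5 m/s.
Δv₂ = v_c2 − v_a = 603.1 m/s.

Δv ≈ 603.1 m/s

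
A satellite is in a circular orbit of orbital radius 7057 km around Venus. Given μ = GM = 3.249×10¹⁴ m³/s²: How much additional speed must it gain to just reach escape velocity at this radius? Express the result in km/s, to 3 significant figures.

Δv ≈ 2.81 km/s

r = 7057 km = 7.057×10⁶ m.
Circular speed v_c = √(μ/r) = 6785 m/s.
Escape speed v_esc = √(2μ/r) = √2 × v_c = 9596 m/s.
Δv = v_esc − v_c = 2811 m/s = 2.811 km/s.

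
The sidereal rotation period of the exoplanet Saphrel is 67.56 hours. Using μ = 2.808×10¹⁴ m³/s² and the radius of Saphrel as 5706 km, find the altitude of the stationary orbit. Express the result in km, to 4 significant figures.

h_sync ≈ 69230 km

T = 67.56 hours = 2.432×10⁵ s.
A synchronous orbit has period T, so by Kepler's third law a = (μT²/4π²)^(1/3).
μT²/4π² = 2.808×10¹⁴ × (2.432×10⁵)² / 39.48 = 4.207×10²³ m³.
a = 7.493×10⁷ m = 74933 km.
Altitude h = a − R = 74933 − 5706 = 69227 km.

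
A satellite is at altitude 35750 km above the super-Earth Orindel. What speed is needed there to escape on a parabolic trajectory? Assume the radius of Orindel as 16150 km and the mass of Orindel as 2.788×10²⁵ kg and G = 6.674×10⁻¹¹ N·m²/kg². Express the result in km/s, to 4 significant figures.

μ = GM = 6.674×10⁻¹¹ × 2.788×10²⁵ = 1.861×10¹⁵ m³/s².
r = 16150 + 35750 = 51900 km = 5.1900×10⁷ m.
Escape speed v_esc = √(2μ/r) = √(2 × 1.861×10¹⁵ / 5.190×10⁷) = √(7.170×10⁷) = 8468 m/s.
= 8.468 km/s.

v_esc ≈ 8.468 km/s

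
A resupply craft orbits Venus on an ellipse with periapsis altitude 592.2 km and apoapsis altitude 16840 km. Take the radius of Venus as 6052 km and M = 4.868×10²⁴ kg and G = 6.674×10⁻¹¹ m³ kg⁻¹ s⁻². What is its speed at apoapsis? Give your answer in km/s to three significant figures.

μ = GM = 6.674×10⁻¹¹ × 4.868×10²⁴ = 3.249×10¹⁴ m³/s².
r_p = 6052 + 592.2 = 6644.2 km = 6.6442×10⁶ m.
r_a = 6052 + 16840 = 22892 km = 2.2892×10⁷ m.
Semi-major axis a = (r_p + r_a)/2 = 14768 km = 1.477×10⁷ m.
Vis-viva: v² = μ(2/r − 1/a) = 3.249×10¹⁴ × (8.737×10⁻⁸ − 6.771×10⁻⁸) = 6.385×10⁶ m²/s².
v = 2527 m/s = 2.527 km/s.

v ≈ 2.53 km/s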